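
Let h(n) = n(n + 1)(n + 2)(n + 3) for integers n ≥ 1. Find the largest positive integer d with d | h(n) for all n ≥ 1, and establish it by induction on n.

d = 24

Computing the first values: h(1) = 24 and h(2) = 120; gcd(24, 120) = 24, so d ≤ 24.
We prove 24 | n(n + 1)(n + 2)(n + 3) for all n ≥ 1 by induction on n.
Base step (n = 1): h(1) = 24 = 24·(1), so 24 | h(1).
Inductive step: assume the claim holds for n = p, i.e. 24 | h(p). Then
h(p+1) − h(p) = (p+1)·(p+2)·(p+3)·(p+4) − p·(p+1)·(p+2)·(p+3) = (p+1)·(p+2)·(p+3)·[(p+4) − p] = 4·(p+1)·(p+2)·(p+3). The product of 3 consecutive integers is divisible by (3)! = 6, so h(p+1) − h(p) is divisible by 4·6 = 24. By the inductive hypothesis 24 | h(p), hence 24 | h(p+1).
By the principle of mathematical induction, the result holds for all n ≥ 1.
Therefore the largest such d is 24.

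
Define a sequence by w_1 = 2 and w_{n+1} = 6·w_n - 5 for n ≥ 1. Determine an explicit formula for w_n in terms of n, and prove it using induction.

Computing the first terms: w_1 = 2, w_2 = 7, w_3 = 37. This suggests w_n = 6^(n - 1) + 1.
When n = 1: the formula gives 2 = 2 = w_1.
Inductive step: assume the claim holds for n = m, so w_m = 6^(m - 1) + 1.
Then w_{m+1} = 6·w_m - 5 = 6·(6^(m - 1) + 1) - 5 = 6^m + 1 = 6^((m+1) - 1) + 1,
which is the claimed formula at n = m+1.
By the principle of mathematical induction, the result holds for all n ≥ 1.

w_n = 6^(n - 1) + 1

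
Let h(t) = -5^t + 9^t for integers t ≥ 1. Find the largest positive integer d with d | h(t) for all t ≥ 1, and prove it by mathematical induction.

d = 4

Computing the first values: h(1) = 4 and h(2) = 56; gcd(4, 56) = 4, so d ≤ 4.
We prove 4 | -5^t + 9^t for all t ≥ 1 by induction on t.
Base case (t = 1): h(1) = 4 = 4·(1), so 4 | h(1).
For the inductive step, assume it holds for an arbitrary r ≥ 1, i.e. 4 | h(r). Then
9^{r+1} − 5^{r+1} = 9·9^r − 5·5^r = 9·(9^r − 5^r) + (4)·5^r. The first term is divisible by 4 by the inductive hypothesis, and the second term (4)·5^r is divisible by 4 since 4 | 4. Hence 4 | h(r+1).
This completes the induction.
Therefore the largest such d is 4.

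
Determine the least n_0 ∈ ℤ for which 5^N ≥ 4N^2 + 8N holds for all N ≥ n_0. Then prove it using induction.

At N = 2: 25 < 32, so the inequality fails and n_0 ≥ 3. We prove 5^N ≥ 4N^2 + 8N for all N ≥ 3.
Base case (N = 3): 5^N = 125 and 4N^2 + 8N = 60, so 125 ≥ 60.
Inductive step: assume the claim holds for N = i, so 5^i ≥ 4i^2 + 8i.
Then 5^(i + 1) = 5·(5^i) ≥ 5·(4i^2 + 8i).
Also, for i ≥ 3 we have 5·(4i^2 + 8i) ≥ 4(i+1)^2 + 8(i+1), since 5·(4i^2 + 8i) − (4(i+1)^2 + 8(i+1)) = 16i^2 + 24i - 12, which is nonnegative for all i ≥ 3.
Combining, 5^(i + 1) ≥ 4(i+1)^2 + 8(i+1).
By the principle of mathematical induction, the result holds for all N ≥ 3.
Hence the smallest such n_0 is 3.

n_0 = 3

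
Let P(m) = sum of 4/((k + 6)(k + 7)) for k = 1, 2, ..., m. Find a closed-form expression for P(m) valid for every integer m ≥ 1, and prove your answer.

P(m) = 4m/(7(m + 7))

We claim P(m) = 4m/(7(m + 7)) for all m ≥ 1.
For the base case m = 1: P(1) = 1/14, and the closed form gives 1/14. They agree.
For the inductive step, assume it holds for an arbitrary k ≥ 1, so P(k) = 4k/(7(k + 7)).
Then P(k+1) = P(k) + (4/((k + 7)(k + 8))) = (4k/(7(k + 7))) + (4/((k + 7)(k + 8))).
Simplifying, P(k+1) = 4(k + 1)/(7(k + 8)) = 4(k+1)/(7((k+1) + 7)),
which is the closed form with m = k+1.
This completes the induction.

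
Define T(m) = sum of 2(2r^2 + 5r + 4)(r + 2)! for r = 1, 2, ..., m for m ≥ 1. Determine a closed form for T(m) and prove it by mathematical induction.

T(m) = (4m + 2)(m + 3)! - 12

We claim T(m) = (4m + 2)(m + 3)! - 12 for all m ≥ 1.
Base case (m = 1): T(1) = 132, and the closed form gives 132. They agree.
Suppose the result is true for m = r, so T(r) = (4r + 2)(r + 3)! - 12.
Then T(r+1) = T(r) + (2(2r^2 + 9r + 11)(r + 3)!) = ((4r + 2)(r + 3)! - 12) + (2(2r^2 + 9r + 11)(r + 3)!).
Simplifying, T(r+1) = (4(r+1) + 2)((r+1) + 3)! - 12,
which is the closed form with m = r+1.
By induction, the statement is established for all m ≥ 1.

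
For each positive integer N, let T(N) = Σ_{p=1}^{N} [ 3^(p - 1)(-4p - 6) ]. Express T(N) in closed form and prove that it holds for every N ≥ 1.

We claim T(N) = -2·3^N(N + 1) + 2 for all N ≥ 1.
Base case (N = 1): T(1) = -10, and the closed form gives -10. They agree.
Suppose the result is true for N = p, so T(p) = -2·3^p(p + 1) + 2.
Then T(p+1) = T(p) + (3^p(-4p - 10)) = (-2·3^p(p + 1) + 2) + (3^p(-4p - 10)).
Simplifying, T(p+1) = -6·3^p·p - 12·3^p + 2 = -2·3^(p+1)((p+1) + 1) + 2,
which is the closed form with N = p+1.
By the principle of mathematical induction, the result holds for all N ≥ 1.

T(N) = -2·3^N(N + 1) + 2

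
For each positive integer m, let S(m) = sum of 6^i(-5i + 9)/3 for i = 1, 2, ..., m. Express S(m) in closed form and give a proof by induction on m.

We claim S(m) = 2·6^m(-m + 2) - 4 for all m ≥ 1.
When m = 1: S(1) = 8, and the closed form gives 8. They agree.
For the inductive step, assume it holds for an arbitrary i ≥ 1, so S(i) = 2·6^i(-i + 2) - 4.
Then S(i+1) = S(i) + (6^i(-10i + 8)) = (2·6^i(-i + 2) - 4) + (6^i(-10i + 8)).
Simplifying, S(i+1) = -12·6^i·i + 12·6^i - 4 = 2·6^(i+1)(-(i+1) + 2) - 4,
which is the closed form with m = i+1.
By the principle of mathematical induction, the result holds for all m ≥ 1.

S(m) = 2·6^m(-m + 2) - 4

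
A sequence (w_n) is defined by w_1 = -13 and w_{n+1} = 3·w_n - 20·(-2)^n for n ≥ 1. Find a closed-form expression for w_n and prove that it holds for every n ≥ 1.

w_n = (-2)^(n + 2) - 5·3^(n - 1)

Computing the first terms: w_1 = -13, w_2 = 1, w_3 = -77. This suggests w_n = (-2)^(n + 2) - 5·3^(n - 1).
Base case (n = 1): the formula gives -13 = -13 = w_1.
For the inductive step, assume it holds for an arbitrary i ≥ 1, so w_i = (-2)^(i + 2) - 5·3^(i - 1).
Then w_{i+1} = 3·w_i - 20·(-2)^i = 3·((-2)^(i + 2) - 5·3^(i - 1)) - 20·(-2)^i = (-2)^(i + 3) - 5·3^i = (-2)^((i+1) + 2) - 5·3^((i+1) - 1),
which is the claimed formula at n = i+1.
Hence, by induction on n, the claim holds for every n ≥ 1.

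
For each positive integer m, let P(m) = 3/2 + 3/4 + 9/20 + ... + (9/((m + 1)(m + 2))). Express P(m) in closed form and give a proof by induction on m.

We claim P(m) = 9m/(2(m + 2)) for all m ≥ 1.
Base case (m = 1): P(1) = 3/2, and the closed form gives 3/2. They agree.
Inductive step: assume the claim holds for m = i, so P(i) = 9i/(2(i + 2)).
Then P(i+1) = P(i) + (9/((i + 2)(i + 3))) = (9i/(2(i + 2))) + (9/((i + 2)(i + 3))).
Simplifying, P(i+1) = 9(i + 1)/(2(i + 3)) = 9(i+1)/(2((i+1) + 2)),
which is the closed form with m = i+1.
Hence, by induction on m, the claim holds for every m ≥ 1.

P(m) = 9m/(2(m + 2))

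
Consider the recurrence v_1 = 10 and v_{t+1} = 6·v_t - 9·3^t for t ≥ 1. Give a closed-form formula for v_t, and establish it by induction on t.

Computing the first terms: v_1 = 10, v_2 = 33, v_3 = 117. This suggests v_t = 3^(t + 1) + 6^(t - 1).
Base case (t = 1): the formula gives 10 = 10 = v_1.
For the inductive step, assume it holds for an arbitrary j ≥ 1, so v_j = 3^(j + 1) + 6^(j - 1).
Then v_{j+1} = 6·v_j - 9·3^j = 6·(3^(j + 1) + 6^(j - 1)) - 9·3^j = 3^(j + 2) + 6^j = 3^((j+1) + 1) + 6^((j+1) - 1),
which is the claimed formula at t = j+1.
By the principle of mathematical induction, the result holds for all t ≥ 1.

v_t = 3^(t + 1) + 6^(t - 1)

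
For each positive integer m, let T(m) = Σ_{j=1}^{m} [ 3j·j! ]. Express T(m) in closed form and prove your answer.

T(m) = 3(m + 1)! - 3

We claim T(m) = 3(m + 1)! - 3 for all m ≥ 1.
Base case (m = 1): T(1) = 3, and the closed form gives 3. They agree.
For the inductive step, assume it holds for an arbitrary j ≥ 1, so T(j) = 3(j + 1)! - 3.
Then T(j+1) = T(j) + (3(j + 1)(j + 1)!) = (3(j + 1)! - 3) + (3(j + 1)(j + 1)!).
Simplifying, T(j+1) = 3((j+1) + 1)! - 3,
which is the closed form with m = j+1.
By the principle of mathematical induction, the result holds for all m ≥ 1.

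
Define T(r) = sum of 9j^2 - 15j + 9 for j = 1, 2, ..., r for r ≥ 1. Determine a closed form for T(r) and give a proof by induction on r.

T(r) = 3r(r^2 - r + 1)

We claim T(r) = 3r(r^2 - r + 1) for all r ≥ 1.
Base step (r = 1): T(1) = 3, and the closed form gives 3. They agree.
Inductive step: assume the claim holds for r = j, so T(j) = 3j(j^2 - j + 1).
Then T(j+1) = T(j) + (9j^2 + 3j + 3) = (3j(j^2 - j + 1)) + (9j^2 + 3j + 3).
Simplifying, T(j+1) = 3(j + 1)(j^2 + j + 1) = 3(j+1)((j+1)^2 - (j+1) + 1),
which is the closed form with r = j+1.
By induction, the statement is established for all r ≥ 1.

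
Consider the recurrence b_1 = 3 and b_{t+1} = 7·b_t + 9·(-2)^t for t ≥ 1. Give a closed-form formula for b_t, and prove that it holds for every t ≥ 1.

Computing the first terms: b_1 = 3, b_2 = 3, b_3 = 57. This suggests b_t = -(-2)^t + 7^(t - 1).
Base step (t = 1): the formula gives 3 = 3 = b_1.
Inductive step: assume the claim holds for t = j, so b_j = -(-2)^j + 7^(j - 1).
Then b_{j+1} = 7·b_j + 9·(-2)^j = 7·(-(-2)^j + 7^(j - 1)) + 9·(-2)^j = -(-2)^(j + 1) + 7^j = -(-2)^(j+1) + 7^((j+1) - 1),
which is the claimed formula at t = j+1.
This completes the induction.

b_t = -(-2)^t + 7^(t - 1)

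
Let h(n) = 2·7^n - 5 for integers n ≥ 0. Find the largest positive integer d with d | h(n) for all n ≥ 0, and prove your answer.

d = 3

Computing the first values: h(0) = -3 and h(1) = 9; gcd(-3, 9) = 3, so d ≤ 3.
We prove 3 | 2·7^n - 5 for all n ≥ 0 by induction on n.
Base case (n = 0): h(0) = -3 = 3·(-1), so 3 | h(0).
For the inductive step, assume it holds for an arbitrary m ≥ 0, i.e. 3 | h(m). Then
h(m+1) = 2·7^(m+1) - 5 = 7·(2·7^m - 5) + 30 = 7·h(m) + 30. The first term is divisible by 3 by the inductive hypothesis, and 30 is divisible by 3. Hence 3 | h(m+1).
This completes the induction.
Therefore the largest such d is 3.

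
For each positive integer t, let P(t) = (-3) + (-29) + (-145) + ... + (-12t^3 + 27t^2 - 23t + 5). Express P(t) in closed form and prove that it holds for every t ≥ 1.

P(t) = -t(3t^3 - 3t^2 + t + 2)

We claim P(t) = -t(3t^3 - 3t^2 + t + 2) for all t ≥ 1.
When t = 1: P(1) = -3, and the closed form gives -3. They agree.
Inductive step: suppose the statement holds for some r ≥ 1, so P(r) = r(-3r^3 + 3r^2 - r - 2).
Then P(r+1) = P(r) + (-12r^3 - 9r^2 - 5r - 3) = (r(-3r^3 + 3r^2 - r - 2)) + (-12r^3 - 9r^2 - 5r - 3).
Simplifying, P(r+1) = -(r + 1)(3r^3 + 6r^2 + 4r + 3) = -(r+1)(3(r+1)^3 - 3(r+1)^2 + (r+1) + 2),
which is the closed form with t = r+1.
By induction, the statement is established for all t ≥ 1.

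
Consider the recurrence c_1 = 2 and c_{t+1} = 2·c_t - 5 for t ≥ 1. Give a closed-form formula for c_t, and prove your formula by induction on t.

Computing the first terms: c_1 = 2, c_2 = -1, c_3 = -7. This suggests c_t = -3·2^(t - 1) + 5.
For the base case t = 1: the formula gives 2 = 2 = c_1.
Suppose the result is true for t = j, so c_j = -3·2^(j - 1) + 5.
Then c_{j+1} = 2·c_j - 5 = 2·(-3·2^(j - 1) + 5) - 5 = -3·2^j + 5 = -3·2^((j+1) - 1) + 5,
which is the claimed formula at t = j+1.
By induction, the statement is established for all t ≥ 1.

c_t = -3·2^(t - 1) + 5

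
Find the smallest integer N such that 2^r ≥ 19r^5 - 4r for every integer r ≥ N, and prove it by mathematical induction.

At r = 28: 268435456 < 326996880, so the inequality fails and N ≥ 29. We prove 2^r ≥ 19r^5 - 4r for all r ≥ 29.
Base step (r = 29): 2^r = 536870912 and 19r^5 - 4r = 389711715, so 536870912 ≥ 389711715.
Inductive step: suppose the statement holds for some j ≥ 29, so 2^j ≥ 19j^5 - 4j.
Then 2^(j + 1) = 2·(2^j) ≥ 2·(19j^5 - 4j).
Also, for j ≥ 29 we have 2·(19j^5 - 4j) ≥ 19(j+1)^5 - 4(j+1), since 2·(19j^5 - 4j) − (19(j+1)^5 - 4(j+1)) = 19j^5 - 95j^4 - 190j^3 - 190j^2 - 99j - 15, which is nonnegative for all j ≥ 29.
Combining, 2^(j + 1) ≥ 19(j+1)^5 - 4(j+1).
By the principle of mathematical induction, the result holds for all r ≥ 29.
Hence the smallest such N is 29.

N = 29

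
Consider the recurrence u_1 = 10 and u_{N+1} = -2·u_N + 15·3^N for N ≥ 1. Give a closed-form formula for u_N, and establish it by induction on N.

u_N = (-2)^(N - 1) + 3^(N + 1)

Computing the first terms: u_1 = 10, u_2 = 25, u_3 = 85. This suggests u_N = (-2)^(N - 1) + 3^(N + 1).
For the base case N = 1: the formula gives 10 = 10 = u_1.
For the inductive step, assume it holds for an arbitrary m ≥ 1, so u_m = (-2)^(m - 1) + 3^(m + 1).
Then u_{m+1} = -2·u_m + 15·3^m = -2·((-2)^(m - 1) + 3^(m + 1)) + 15·3^m = (-2)^m + 3^(m + 2) = (-2)^((m+1) - 1) + 3^((m+1) + 1),
which is the claimed formula at N = m+1.
By the principle of mathematical induction, the result holds for all N ≥ 1.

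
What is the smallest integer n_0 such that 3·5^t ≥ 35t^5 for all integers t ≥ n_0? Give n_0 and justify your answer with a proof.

n_0 = 8

At t = 7: 234375 < 588245, so the inequality fails and n_0 ≥ 8. We prove 3·5^t ≥ 35t^5 for all t ≥ 8.
Base step (t = 8): 3·5^t = 1171875 and 35t^5 = 1146880, so 1171875 ≥ 1146880.
Inductive step: assume the claim holds for t = i, so 3·5^i ≥ 35i^5.
Then 3·5^(i + 1) = 5·(3·5^i) ≥ 5·(35i^5).
Also, for i ≥ 8 we have 5·(35i^5) ≥ 35(i+1)^5, since 5 ≥ (1 + 1/i)^5 for all i ≥ 8.
Combining, 3·5^(i + 1) ≥ 35(i+1)^5.
By induction, the statement is established for all t ≥ 8.
Hence the smallest such n_0 is 8.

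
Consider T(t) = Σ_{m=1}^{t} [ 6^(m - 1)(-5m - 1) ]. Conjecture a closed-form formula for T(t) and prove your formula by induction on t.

T(t) = -6^t·t

We claim T(t) = -6^t·t for all t ≥ 1.
For the base case t = 1: T(1) = -6, and the closed form gives -6. They agree.
Suppose the result is true for t = m, so T(m) = -6^m·m.
Then T(m+1) = T(m) + (6^m(-5m - 6)) = (-6^m·m) + (6^m(-5m - 6)).
Simplifying, T(m+1) = 6^(m + 1)(-m - 1) = -6^(m+1)·(m+1),
which is the closed form with t = m+1.
By the principle of mathematical induction, the result holds for all t ≥ 1.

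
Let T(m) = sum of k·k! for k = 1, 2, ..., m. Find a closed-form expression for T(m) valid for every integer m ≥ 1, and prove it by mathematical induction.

We claim T(m) = (m + 1)! - 1 for all m ≥ 1.
When m = 1: T(1) = 1, and the closed form gives 1. They agree.
Inductive step: assume the claim holds for m = k, so T(k) = (k + 1)! - 1.
Then T(k+1) = T(k) + ((k + 1)(k + 1)!) = ((k + 1)! - 1) + ((k + 1)(k + 1)!).
Simplifying, T(k+1) = ((k+1) + 1)! - 1,
which is the closed form with m = k+1.
By the principle of mathematical induction, the result holds for all m ≥ 1.

T(m) = (m + 1)! - 1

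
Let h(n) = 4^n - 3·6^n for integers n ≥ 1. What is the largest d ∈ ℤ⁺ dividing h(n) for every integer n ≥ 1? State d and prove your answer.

Computing the first values: h(1) = -14 and h(2) = -92; gcd(-14, -92) = 2, so d ≤ 2.
We prove 2 | 4^n - 3·6^n for all n ≥ 1 by induction on n.
For the base case n = 1: h(1) = -14 = 2·(-7), so 2 | h(1).
Inductive step: suppose the statement holds for some j ≥ 1, i.e. 2 | h(j). Then
h(j+1) − 6·h(j) = (4^(j+1) - 3·6^(j+1)) − 6·(4^j - 3·6^j) = (1)·4^j·(4 − 6) = (-2)·4^j. Since 2 | h(j) by the inductive hypothesis, 2 | 6·h(j); and 2 | -2 since -2 = 2·-1. Therefore 2 | h(j+1).
By the principle of mathematical induction, the result holds for all n ≥ 1.
Therefore the largest such d is 2.

d = 2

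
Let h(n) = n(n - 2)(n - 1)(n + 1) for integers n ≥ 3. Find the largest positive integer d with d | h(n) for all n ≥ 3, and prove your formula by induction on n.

Computing the first values: h(3) = 24 and h(4) = 120; gcd(24, 120) = 24, so d ≤ 24.
We prove 24 | n(n - 2)(n - 1)(n + 1) for all n ≥ 3 by induction on n.
Base step (n = 3): h(3) = 24 = 24·(1), so 24 | h(3).
Suppose the result is true for n = j, i.e. 24 | h(j). Then
h(j+1) − h(j) = (j-1)·j·(j+1)·(j+2) − (j-2)·(j-1)·j·(j+1) = (j-1)·j·(j+1)·[(j+2) − (j-2)] = 4·(j-1)·j·(j+1). The product of 3 consecutive integers is divisible by (3)! = 6, so h(j+1) − h(j) is divisible by 4·6 = 24. By the inductive hypothesis 24 | h(j), hence 24 | h(j+1).
By the principle of mathematical induction, the result holds for all n ≥ 3.
Therefore the largest such d is 24.

d = 24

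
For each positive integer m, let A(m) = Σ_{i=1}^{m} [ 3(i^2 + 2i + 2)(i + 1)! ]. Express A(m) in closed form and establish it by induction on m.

We claim A(m) = (3m + 3)(m + 2)! - 6 for all m ≥ 1.
Base step (m = 1): A(1) = 30, and the closed form gives 30. They agree.
Suppose the result is true for m = i, so A(i) = (3i + 3)(i + 2)! - 6.
Then A(i+1) = A(i) + (3(i^2 + 4i + 5)(i + 2)!) = ((3i + 3)(i + 2)! - 6) + (3(i^2 + 4i + 5)(i + 2)!).
Simplifying, A(i+1) = (3(i+1) + 3)((i+1) + 2)! - 6,
which is the closed form with m = i+1.
Hence, by induction on m, the claim holds for every m ≥ 1.

A(m) = (3m + 3)(m + 2)! - 6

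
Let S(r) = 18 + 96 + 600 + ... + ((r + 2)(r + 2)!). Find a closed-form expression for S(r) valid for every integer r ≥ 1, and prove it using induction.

S(r) = (r + 3)! - 6

We claim S(r) = (r + 3)! - 6 for all r ≥ 1.
Base step (r = 1): S(1) = 18, and the closed form gives 18. They agree.
Inductive step: suppose the statement holds for some p ≥ 1, so S(p) = (p + 3)! - 6.
Then S(p+1) = S(p) + ((p + 3)(p + 3)!) = ((p + 3)! - 6) + ((p + 3)(p + 3)!).
Simplifying, S(p+1) = ((p+1) + 3)! - 6,
which is the closed form with r = p+1.
This completes the induction.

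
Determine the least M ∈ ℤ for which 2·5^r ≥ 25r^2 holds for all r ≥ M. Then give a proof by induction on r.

At r = 2: 50 < 100, so the inequality fails and M ≥ 3. We prove 2·5^r ≥ 25r^2 for all r ≥ 3.
When r = 3: 2·5^r = 250 and 25r^2 = 225, so 250 ≥ 225.
Suppose the result is true for r = p, so 2·5^p ≥ 25p^2.
Then 2·5^(p + 1) = 5·(2·5^p) ≥ 5·(25p^2).
Also, for p ≥ 3 we have 5·(25p^2) ≥ 25(p+1)^2, since 5 ≥ (1 + 1/p)^2 for all p ≥ 3.
Combining, 2·5^(p + 1) ≥ 25(p+1)^2.
By induction, the statement is established for all r ≥ 3.
Hence the smallest such M is 3.

M = 3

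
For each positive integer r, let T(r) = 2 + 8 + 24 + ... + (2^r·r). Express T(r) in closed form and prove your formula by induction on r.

T(r) = 2·2^r(r - 1) + 2

We claim T(r) = 2·2^r(r - 1) + 2 for all r ≥ 1.
When r = 1: T(1) = 2, and the closed form gives 2. They agree.
Inductive step: suppose the statement holds for some m ≥ 1, so T(m) = 2·2^m(m - 1) + 2.
Then T(m+1) = T(m) + (2^(m + 1)(m + 1)) = (2·2^m(m - 1) + 2) + (2^(m + 1)(m + 1)).
Simplifying, T(m+1) = 4·2^m·m + 2 = 2·2^(m+1)((m+1) - 1) + 2,
which is the closed form with r = m+1.
By induction, the statement is established for all r ≥ 1.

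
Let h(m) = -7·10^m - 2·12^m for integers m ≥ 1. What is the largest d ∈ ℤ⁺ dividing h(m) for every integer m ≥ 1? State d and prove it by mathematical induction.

Computing the first values: h(1) = -94 and h(2) = -988; gcd(-94, -988) = 2, so d ≤ 2.
We prove 2 | -7·10^m - 2·12^m for all m ≥ 1 by induction on m.
For the base case m = 1: h(1) = -94 = 2·(-47), so 2 | h(1).
Inductive step: suppose the statement holds for some k ≥ 1, i.e. 2 | h(k). Then
h(k+1) − 12·h(k) = (-7·10^(k+1) - 2·12^(k+1)) − 12·(-7·10^k - 2·12^k) = (-7)·10^k·(10 − 12) = (14)·10^k. Since 2 | h(k) by the inductive hypothesis, 2 | 12·h(k); and 2 | 14 since 14 = 2·7. Therefore 2 | h(k+1).
By the principle of mathematical induction, the result holds for all m ≥ 1.
Therefore the largest such d is 2.

d = 2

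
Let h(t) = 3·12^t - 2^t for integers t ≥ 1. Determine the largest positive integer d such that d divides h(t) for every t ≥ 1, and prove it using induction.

d = 2

Computing the first values: h(1) = 34 and h(2) = 428; gcd(34, 428) = 2, so d ≤ 2.
We prove 2 | 3·12^t - 2^t for all t ≥ 1 by induction on t.
For the base case t = 1: h(1) = 34 = 2·(17), so 2 | h(1).
Suppose the result is true for t = p, i.e. 2 | h(p). Then
h(p+1) − 12·h(p) = (3·12^(p+1) - 2^(p+1)) − 12·(3·12^p - 2^p) = (-1)·2^p·(2 − 12) = (10)·2^p. Since 2 | h(p) by the inductive hypothesis, 2 | 12·h(p); and 2 | 10 since 10 = 2·5. Therefore 2 | h(p+1).
By induction, the statement is established for all t ≥ 1.
Therefore the largest such d is 2.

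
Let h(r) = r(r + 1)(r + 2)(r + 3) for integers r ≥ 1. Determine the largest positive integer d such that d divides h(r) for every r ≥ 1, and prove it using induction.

d = 24

Computing the first values: h(1) = 24 and h(2) = 120; gcd(24, 120) = 24, so d ≤ 24.
We prove 24 | r(r + 1)(r + 2)(r + 3) for all r ≥ 1 by induction on r.
For the base case r = 1: h(1) = 24 = 24·(1), so 24 | h(1).
Suppose the result is true for r = j, i.e. 24 | h(j). Then
h(j+1) − h(j) = (j+1)·(j+2)·(j+3)·(j+4) − j·(j+1)·(j+2)·(j+3) = (j+1)·(j+2)·(j+3)·[(j+4) − j] = 4·(j+1)·(j+2)·(j+3). The product of 3 consecutive integers is divisible by (3)! = 6, so h(j+1) − h(j) is divisible by 4·6 = 24. By the inductive hypothesis 24 | h(j), hence 24 | h(j+1).
By the principle of mathematical induction, the result holds for all r ≥ 1.
Therefore the largest such d is 24.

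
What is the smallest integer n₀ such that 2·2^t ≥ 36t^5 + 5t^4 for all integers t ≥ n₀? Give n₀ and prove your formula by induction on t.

n₀ = 29

At t = 28: 536870912 < 622646528, so the inequality fails and n₀ ≥ 29. We prove 2·2^t ≥ 36t^5 + 5t^4 for all t ≥ 29.
Base case (t = 29): 2·2^t = 1073741824 and 36t^5 + 5t^4 = 741937769, so 1073741824 ≥ 741937769.
Suppose the result is true for t = i, so 2·2^i ≥ 36i^5 + 5i^4.
Then 2·2^(i + 1) = 2·(2·2^i) ≥ 2·(36i^5 + 5i^4).
Also, for i ≥ 29 we have 2·(36i^5 + 5i^4) ≥ 36(i+1)^5 + 5(i+1)^4, since 2·(36i^5 + 5i^4) − (36(i+1)^5 + 5(i+1)^4) = 36i^5 - 175i^4 - 380i^3 - 390i^2 - 200i - 41, which is nonnegative for all i ≥ 29.
Combining, 2·2^(i + 1) ≥ 36(i+1)^5 + 5(i+1)^4.
This completes the induction.
Hence the smallest such n₀ is 29.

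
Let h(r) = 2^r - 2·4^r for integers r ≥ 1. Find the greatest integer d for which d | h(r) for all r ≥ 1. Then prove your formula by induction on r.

Computing the first values: h(1) = -6 and h(2) = -28; gcd(-6, -28) = 2, so d ≤ 2.
We prove 2 | 2^r - 2·4^r for all r ≥ 1 by induction on r.
When r = 1: h(1) = -6 = 2·(-3), so 2 | h(1).
Inductive step: assume the claim holds for r = p, i.e. 2 | h(p). Then
h(p+1) − 4·h(p) = (2^(p+1) - 2·4^(p+1)) − 4·(2^p - 2·4^p) = (1)·2^p·(2 − 4) = (-2)·2^p. Since 2 | h(p) by the inductive hypothesis, 2 | 4·h(p); and 2 | -2 since -2 = 2·-1. Therefore 2 | h(p+1).
By the principle of mathematical induction, the result holds for all r ≥ 1.
Therefore the largest such d is 2.

d = 2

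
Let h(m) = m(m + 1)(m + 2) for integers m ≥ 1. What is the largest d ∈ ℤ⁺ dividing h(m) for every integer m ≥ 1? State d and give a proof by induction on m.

Computing the first values: h(1) = 6 and h(2) = 24; gcd(6, 24) = 6, so d ≤ 6.
We prove 6 | m(m + 1)(m + 2) for all m ≥ 1 by induction on m.
When m = 1: h(1) = 6 = 6·(1), so 6 | h(1).
Inductive step: assume the claim holds for m = p, i.e. 6 | h(p). Then
h(p+1) − h(p) = (p+1)·(p+2)·(p+3) − p·(p+1)·(p+2) = (p+1)·(p+2)·[(p+3) − p] = 3·(p+1)·(p+2). The product of 2 consecutive integers is divisible by (2)! = 2, so h(p+1) − h(p) is divisible by 3·2 = 6. By the inductive hypothesis 6 | h(p), hence 6 | h(p+1).
By the principle of mathematical induction, the result holds for all m ≥ 1.
Therefore the largest such d is 6.

d = 6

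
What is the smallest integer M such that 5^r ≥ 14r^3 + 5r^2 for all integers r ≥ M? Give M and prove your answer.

At r = 4: 625 < 976, so the inequality fails and M ≥ 5. We prove 5^r ≥ 14r^3 + 5r^2 for all r ≥ 5.
When r = 5: 5^r = 3125 and 14r^3 + 5r^2 = 1875, so 3125 ≥ 1875.
Inductive step: assume the claim holds for r = p, so 5^p ≥ 14p^3 + 5p^2.
Then 5^(p + 1) = 5·(5^p) ≥ 5·(14p^3 + 5p^2).
Also, for p ≥ 5 we have 5·(14p^3 + 5p^2) ≥ 14(p+1)^3 + 5(p+1)^2, since 5·(14p^3 + 5p^2) − (14(p+1)^3 + 5(p+1)^2) = 56p^3 - 22p^2 - 52p - 19, which is nonnegative for all p ≥ 5.
Combining, 5^(p + 1) ≥ 14(p+1)^3 + 5(p+1)^2.
By induction, the statement is established for all r ≥ 5.
Hence the smallest such M is 5.

M = 5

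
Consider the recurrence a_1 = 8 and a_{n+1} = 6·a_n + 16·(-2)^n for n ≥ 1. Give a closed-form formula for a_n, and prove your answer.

a_n = (-2)^(n + 1) + 4·6^(n - 1)

Computing the first terms: a_1 = 8, a_2 = 16, a_3 = 160. This suggests a_n = (-2)^(n + 1) + 4·6^(n - 1).
For the base case n = 1: the formula gives 8 = 8 = a_1.
Suppose the result is true for n = k, so a_k = (-2)^(k + 1) + 4·6^(k - 1).
Then a_{k+1} = 6·a_k + 16·(-2)^k = 6·((-2)^(k + 1) + 4·6^(k - 1)) + 16·(-2)^k = (-2)^(k + 2) + 4·6^k = (-2)^((k+1) + 1) + 4·6^((k+1) - 1),
which is the claimed formula at n = k+1.
By induction, the statement is established for all n ≥ 1.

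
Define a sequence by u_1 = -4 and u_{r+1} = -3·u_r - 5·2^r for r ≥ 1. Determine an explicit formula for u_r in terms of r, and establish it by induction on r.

Computing the first terms: u_1 = -4, u_2 = 2, u_3 = -26. This suggests u_r = -2(-3)^(r - 1) - 2^r.
Base step (r = 1): the formula gives -4 = -4 = u_1.
Suppose the result is true for r = i, so u_i = -2(-3)^(i - 1) - 2^i.
Then u_{i+1} = -3·u_i - 5·2^i = -3·(-2(-3)^(i - 1) - 2^i) - 5·2^i = -2(-3)^i - 2^(i + 1) = -2(-3)^((i+1) - 1) - 2^(i+1),
which is the claimed formula at r = i+1.
Hence, by induction on r, the claim holds for every r ≥ 1.

u_r = -2(-3)^(r - 1) - 2^r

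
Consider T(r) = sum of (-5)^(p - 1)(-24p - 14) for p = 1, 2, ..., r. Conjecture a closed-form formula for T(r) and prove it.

We claim T(r) = (-5)^r(4r + 3) - 3 for all r ≥ 1.
For the base case r = 1: T(1) = -38, and the closed form gives -38. They agree.
Inductive step: assume the claim holds for r = p, so T(p) = (-5)^p(4p + 3) - 3.
Then T(p+1) = T(p) + ((-5)^p(-24p - 38)) = ((-5)^p(4p + 3) - 3) + ((-5)^p(-24p - 38)).
Simplifying, T(p+1) = -20(-5)^p·p - 35(-5)^p - 3 = (-5)^(p+1)(4(p+1) + 3) - 3,
which is the closed form with r = p+1.
By induction, the statement is established for all r ≥ 1.

T(r) = (-5)^r(4r + 3) - 3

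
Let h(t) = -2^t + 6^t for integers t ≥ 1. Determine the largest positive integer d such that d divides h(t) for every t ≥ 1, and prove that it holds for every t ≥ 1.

d = 4

Computing the first values: h(1) = 4 and h(2) = 32; gcd(4, 32) = 4, so d ≤ 4.
We prove 4 | -2^t + 6^t for all t ≥ 1 by induction on t.
Base step (t = 1): h(1) = 4 = 4·(1), so 4 | h(1).
For the inductive step, assume it holds for an arbitrary k ≥ 1, i.e. 4 | h(k). Then
6^{k+1} − 2^{k+1} = 6·6^k − 2·2^k = 6·(6^k − 2^k) + (4)·2^k. The first term is divisible by 4 by the inductive hypothesis, and the second term (4)·2^k is divisible by 4 since 4 | 4. Hence 4 | h(k+1).
By induction, the statement is established for all t ≥ 1.
Therefore the largest such d is 4.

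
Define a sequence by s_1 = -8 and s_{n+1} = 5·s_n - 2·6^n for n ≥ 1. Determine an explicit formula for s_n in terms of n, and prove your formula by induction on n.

Computing the first terms: s_1 = -8, s_2 = -52, s_3 = -332. This suggests s_n = 4·5^(n - 1) - 2·6^n.
Base step (n = 1): the formula gives -8 = -8 = s_1.
Suppose the result is true for n = j, so s_j = 4·5^(j - 1) - 2·6^j.
Then s_{j+1} = 5·s_j - 2·6^j = 5·(4·5^(j - 1) - 2·6^j) - 2·6^j = 4·5^j - 2·6^(j + 1) = 4·5^((j+1) - 1) - 2·6^(j+1),
which is the claimed formula at n = j+1.
By induction, the statement is established for all n ≥ 1.

s_n = 4·5^(n - 1) - 2·6^n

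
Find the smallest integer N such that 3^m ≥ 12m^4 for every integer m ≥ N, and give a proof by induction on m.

At m = 10: 59049 < 120000, so the inequality fails and N ≥ 11. We prove 3^m ≥ 12m^4 for all m ≥ 11.
Base case (m = 11): 3^m = 177147 and 12m^4 = 175692, so 177147 ≥ 175692.
Inductive step: assume the claim holds for m = i, so 3^i ≥ 12i^4.
Then 3^(i + 1) = 3·(3^i) ≥ 3·(12i^4).
Also, for i ≥ 11 we have 3·(12i^4) ≥ 12(i+1)^4, since 3 ≥ (1 + 1/i)^4 for all i ≥ 11.
Combining, 3^(i + 1) ≥ 12(i+1)^4.
Hence, by induction on m, the claim holds for every m ≥ 11.
Hence the smallest such N is 11.

N = 11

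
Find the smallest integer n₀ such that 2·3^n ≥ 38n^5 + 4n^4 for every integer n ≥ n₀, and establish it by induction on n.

At n = 15: 28697814 < 29058750, so the inequality fails and n₀ ≥ 16. We prove 2·3^n ≥ 38n^5 + 4n^4 for all n ≥ 16.
When n = 16: 2·3^n = 86093442 and 38n^5 + 4n^4 = 40108032, so 86093442 ≥ 40108032.
Suppose the result is true for n = m, so 2·3^m ≥ 38m^5 + 4m^4.
Then 2·3^(m + 1) = 3·(2·3^m) ≥ 3·(38m^5 + 4m^4).
Also, for m ≥ 16 we have 3·(38m^5 + 4m^4) ≥ 38(m+1)^5 + 4(m+1)^4, since 3·(38m^5 + 4m^4) − (38(m+1)^5 + 4(m+1)^4) = 76m^5 - 182m^4 - 396m^3 - 404m^2 - 206m - 42, which is nonnegative for all m ≥ 16.
Combining, 2·3^(m + 1) ≥ 38(m+1)^5 + 4(m+1)^4.
Hence, by induction on n, the claim holds for every n ≥ 16.
Hence the smallest such n₀ is 16.

n₀ = 16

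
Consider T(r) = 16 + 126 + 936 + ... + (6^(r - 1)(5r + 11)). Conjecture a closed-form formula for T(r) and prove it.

We claim T(r) = 6^r(r + 2) - 2 for all r ≥ 1.
Base step (r = 1): T(1) = 16, and the closed form gives 16. They agree.
Inductive step: suppose the statement holds for some p ≥ 1, so T(p) = 6^p(p + 2) - 2.
Then T(p+1) = T(p) + (6^p(5p + 16)) = (6^p(p + 2) - 2) + (6^p(5p + 16)).
Simplifying, T(p+1) = 6·6^p·p + 18·6^p - 2 = 6^(p+1)((p+1) + 2) - 2,
which is the closed form with r = p+1.
By the principle of mathematical induction, the result holds for all r ≥ 1.

T(r) = 6^r(r + 2) - 2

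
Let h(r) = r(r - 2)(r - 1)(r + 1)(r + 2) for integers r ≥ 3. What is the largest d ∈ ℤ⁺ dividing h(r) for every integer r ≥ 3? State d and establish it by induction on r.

d = 120

Computing the first values: h(3) = 120 and h(4) = 720; gcd(120, 720) = 120, so d ≤ 120.
We prove 120 | r(r - 2)(r - 1)(r + 1)(r + 2) for all r ≥ 3 by induction on r.
When r = 3: h(3) = 120 = 120·(1), so 120 | h(3).
Inductive step: assume the claim holds for r = i, i.e. 120 | h(i). Then
h(i+1) − h(i) = (i-1)·i·(i+1)·(i+2)·(i+3) − (i-2)·(i-1)·i·(i+1)·(i+2) = (i-1)·i·(i+1)·(i+2)·[(i+3) − (i-2)] = 5·(i-1)·i·(i+1)·(i+2). The product of 4 consecutive integers is divisible by (4)! = 24, so h(i+1) − h(i) is divisible by 5·24 = 120. By the inductive hypothesis 120 | h(i), hence 120 | h(i+1).
By induction, the statement is established for all r ≥ 3.
Therefore the largest such d is 120.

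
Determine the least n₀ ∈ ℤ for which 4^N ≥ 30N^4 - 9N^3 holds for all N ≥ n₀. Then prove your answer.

n₀ = 9

At N = 8: 65536 < 118272, so the inequality fails and n₀ ≥ 9. We prove 4^N ≥ 30N^4 - 9N^3 for all N ≥ 9.
When N = 9: 4^N = 262144 and 30N^4 - 9N^3 = 190269, so 262144 ≥ 190269.
Inductive step: suppose the statement holds for some m ≥ 9, so 4^m ≥ 30m^4 - 9m^3.
Then 4^(m + 1) = 4·(4^m) ≥ 4·(30m^4 - 9m^3).
Also, for m ≥ 9 we have 4·(30m^4 - 9m^3) ≥ 30(m+1)^4 - 9(m+1)^3, since 4·(30m^4 - 9m^3) − (30(m+1)^4 - 9(m+1)^3) = 90m^4 - 147m^3 - 153m^2 - 93m - 21, which is nonnegative for all m ≥ 9.
Combining, 4^(m + 1) ≥ 30(m+1)^4 - 9(m+1)^3.
Hence, by induction on N, the claim holds for every N ≥ 9.
Hence the smallest such n₀ is 9.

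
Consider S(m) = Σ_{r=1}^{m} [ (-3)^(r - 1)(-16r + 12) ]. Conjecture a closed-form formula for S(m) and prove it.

S(m) = 2(-3)^m(2m - 1) + 2

We claim S(m) = 2(-3)^m(2m - 1) + 2 for all m ≥ 1.
Base case (m = 1): S(1) = -4, and the closed form gives -4. They agree.
Inductive step: assume the claim holds for m = r, so S(r) = 2(-3)^r(2r - 1) + 2.
Then S(r+1) = S(r) + ((-3)^r(-16r - 4)) = (2(-3)^r(2r - 1) + 2) + ((-3)^r(-16r - 4)).
Simplifying, S(r+1) = -12(-3)^r·r - 6(-3)^r + 2 = 2(-3)^(r+1)(2(r+1) - 1) + 2,
which is the closed form with m = r+1.
By the principle of mathematical induction, the result holds for all m ≥ 1.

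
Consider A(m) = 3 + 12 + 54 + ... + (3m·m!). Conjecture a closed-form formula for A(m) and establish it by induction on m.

A(m) = (3m + 3)m! - 3

We claim A(m) = (3m + 3)m! - 3 for all m ≥ 1.
Base step (m = 1): A(1) = 3, and the closed form gives 3. They agree.
For the inductive step, assume it holds for an arbitrary i ≥ 1, so A(i) = (3i + 3)i! - 3.
Then A(i+1) = A(i) + (3(i + 1)(i + 1)!) = ((3i + 3)i! - 3) + (3(i + 1)(i + 1)!).
Simplifying, A(i+1) = (3(i+1) + 3)(i+1)! - 3,
which is the closed form with m = i+1.
Hence, by induction on m, the claim holds for every m ≥ 1.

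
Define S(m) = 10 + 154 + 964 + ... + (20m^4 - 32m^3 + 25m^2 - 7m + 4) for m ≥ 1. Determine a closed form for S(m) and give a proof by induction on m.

S(m) = m(4m^4 + 2m^3 - m^2 + m + 4)

We claim S(m) = m(4m^4 + 2m^3 - m^2 + m + 4) for all m ≥ 1.
For the base case m = 1: S(1) = 10, and the closed form gives 10. They agree.
Inductive step: assume the claim holds for m = j, so S(j) = j(4j^4 + 2j^3 - j^2 + j + 4).
Then S(j+1) = S(j) + (20j^4 + 48j^3 + 49j^2 + 27j + 10) = (j(4j^4 + 2j^3 - j^2 + j + 4)) + (20j^4 + 48j^3 + 49j^2 + 27j + 10).
Simplifying, S(j+1) = (j + 1)(4j^4 + 18j^3 + 29j^2 + 21j + 10) = (j+1)(4(j+1)^4 + 2(j+1)^3 - (j+1)^2 + (j+1) + 4),
which is the closed form with m = j+1.
Hence, by induction on m, the claim holds for every m ≥ 1.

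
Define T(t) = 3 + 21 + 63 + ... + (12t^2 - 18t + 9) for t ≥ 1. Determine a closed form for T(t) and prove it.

We claim T(t) = t(4t^2 - 3t + 2) for all t ≥ 1.
When t = 1: T(1) = 3, and the closed form gives 3. They agree.
Inductive step: suppose the statement holds for some p ≥ 1, so T(p) = p(4p^2 - 3p + 2).
Then T(p+1) = T(p) + (12p^2 + 6p + 3) = (p(4p^2 - 3p + 2)) + (12p^2 + 6p + 3).
Simplifying, T(p+1) = (p + 1)(4p^2 + 5p + 3) = (p+1)(4(p+1)^2 - 3(p+1) + 2),
which is the closed form with t = p+1.
By the principle of mathematical induction, the result holds for all t ≥ 1.

T(t) = t(4t^2 - 3t + 2)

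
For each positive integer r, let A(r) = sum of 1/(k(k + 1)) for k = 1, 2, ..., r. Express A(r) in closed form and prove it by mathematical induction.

A(r) = r/(r + 1)

We claim A(r) = r/(r + 1) for all r ≥ 1.
When r = 1: A(1) = 1/2, and the closed form gives 1/2. They agree.
For the inductive step, assume it holds for an arbitrary k ≥ 1, so A(k) = k/(k + 1).
Then A(k+1) = A(k) + (1/((k + 1)(k + 2))) = (k/(k + 1)) + (1/((k + 1)(k + 2))).
Simplifying, A(k+1) = (k + 1)/(k + 2) = (k+1)/((k+1) + 1),
which is the closed form with r = k+1.
This completes the induction.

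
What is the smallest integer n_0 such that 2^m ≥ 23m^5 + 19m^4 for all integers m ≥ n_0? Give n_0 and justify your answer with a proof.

At m = 28: 268435456 < 407516928, so the inequality fails and n_0 ≥ 29. We prove 2^m ≥ 23m^5 + 19m^4 for all m ≥ 29.
Base case (m = 29): 2^m = 536870912 and 23m^5 + 19m^4 = 485194766, so 536870912 ≥ 485194766.
Inductive step: assume the claim holds for m = r, so 2^r ≥ 23r^5 + 19r^4.
Then 2^(r + 1) = 2·(2^r) ≥ 2·(23r^5 + 19r^4).
Also, for r ≥ 29 we have 2·(23r^5 + 19r^4) ≥ 23(r+1)^5 + 19(r+1)^4, since 2·(23r^5 + 19r^4) − (23(r+1)^5 + 19(r+1)^4) = 23r^5 - 96r^4 - 306r^3 - 344r^2 - 191r - 42, which is nonnegative for all r ≥ 29.
Combining, 2^(r + 1) ≥ 23(r+1)^5 + 19(r+1)^4.
This completes the induction.
Hence the smallest such n_0 is 29.

n_0 = 29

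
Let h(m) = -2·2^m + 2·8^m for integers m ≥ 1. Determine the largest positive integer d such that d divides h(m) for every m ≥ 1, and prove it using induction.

Computing the first values: h(1) = 12 and h(2) = 120; gcd(12, 120) = 12, so d ≤ 12.
We prove 12 | -2·2^m + 2·8^m for all m ≥ 1 by induction on m.
Base step (m = 1): h(1) = 12 = 12·(1), so 12 | h(1).
Inductive step: assume the claim holds for m = r, i.e. 12 | h(r). Then
h(r+1) − 8·h(r) = (-2·2^(r+1) + 2·8^(r+1)) − 8·(-2·2^r + 2·8^r) = (-2)·2^r·(2 − 8) = (12)·2^r. Since 12 | h(r) by the inductive hypothesis, 12 | 8·h(r); and 12 | 12 since 12 = 12·1. Therefore 12 | h(r+1).
This completes the induction.
Therefore the largest such d is 12.

d = 12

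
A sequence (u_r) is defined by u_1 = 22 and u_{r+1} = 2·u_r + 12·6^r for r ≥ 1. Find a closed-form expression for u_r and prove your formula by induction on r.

u_r = 2^(r + 1) + 3·6^r

Computing the first terms: u_1 = 22, u_2 = 116, u_3 = 664. This suggests u_r = 2^(r + 1) + 3·6^r.
When r = 1: the formula gives 22 = 22 = u_1.
Suppose the result is true for r = m, so u_m = 2^(m + 1) + 3·6^m.
Then u_{m+1} = 2·u_m + 12·6^m = 2·(2^(m + 1) + 3·6^m) + 12·6^m = 2^(m + 2) + 3·6^(m + 1) = 2^((m+1) + 1) + 3·6^(m+1),
which is the claimed formula at r = m+1.
By the principle of mathematical induction, the result holds for all r ≥ 1.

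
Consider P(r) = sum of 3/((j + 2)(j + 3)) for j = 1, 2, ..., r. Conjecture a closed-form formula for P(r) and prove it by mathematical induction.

We claim P(r) = r/(r + 3) for all r ≥ 1.
Base step (r = 1): P(1) = 1/4, and the closed form gives 1/4. They agree.
For the inductive step, assume it holds for an arbitrary j ≥ 1, so P(j) = j/(j + 3).
Then P(j+1) = P(j) + (3/((j + 3)(j + 4))) = (j/(j + 3)) + (3/((j + 3)(j + 4))).
Simplifying, P(j+1) = (j + 1)/(j + 4) = (j+1)/((j+1) + 3),
which is the closed form with r = j+1.
By the principle of mathematical induction, the result holds for all r ≥ 1.

P(r) = r/(r + 3)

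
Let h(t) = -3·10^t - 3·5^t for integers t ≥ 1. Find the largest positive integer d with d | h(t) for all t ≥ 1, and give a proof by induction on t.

Computing the first values: h(1) = -45 and h(2) = -375; gcd(-45, -375) = 15, so d ≤ 15.
We prove 15 | -3·10^t - 3·5^t for all t ≥ 1 by induction on t.
For the base case t = 1: h(1) = -45 = 15·(-3), so 15 | h(1).
Inductive step: assume the claim holds for t = i, i.e. 15 | h(i). Then
h(i+1) − 10·h(i) = (-3·10^(i+1) - 3·5^(i+1)) − 10·(-3·10^i - 3·5^i) = (-3)·5^i·(5 − 10) = (15)·5^i. Since 15 | h(i) by the inductive hypothesis, 15 | 10·h(i); and 15 | 15 since 15 = 15·1. Therefore 15 | h(i+1).
By induction, the statement is established for all t ≥ 1.
Therefore the largest such d is 15.

d = 15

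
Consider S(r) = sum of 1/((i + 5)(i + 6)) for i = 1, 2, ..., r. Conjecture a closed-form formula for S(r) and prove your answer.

S(r) = r/(6(r + 6))

We claim S(r) = r/(6(r + 6)) for all r ≥ 1.
For the base case r = 1: S(1) = 1/42, and the closed form gives 1/42. They agree.
Inductive step: assume the claim holds for r = i, so S(i) = i/(6(i + 6)).
Then S(i+1) = S(i) + (1/((i + 6)(i + 7))) = (i/(6(i + 6))) + (1/((i + 6)(i + 7))).
Simplifying, S(i+1) = (i + 1)/(6(i + 7)) = (i+1)/(6((i+1) + 6)),
which is the closed form with r = i+1.
This completes the induction.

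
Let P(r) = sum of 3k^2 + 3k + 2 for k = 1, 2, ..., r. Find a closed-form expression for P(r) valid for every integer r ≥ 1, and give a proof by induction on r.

We claim P(r) = r(r^2 + 3r + 4) for all r ≥ 1.
When r = 1: P(1) = 8, and the closed form gives 8. They agree.
Inductive step: assume the claim holds for r = k, so P(k) = k(k^2 + 3k + 4).
Then P(k+1) = P(k) + (3k^2 + 9k + 8) = (k(k^2 + 3k + 4)) + (3k^2 + 9k + 8).
Simplifying, P(k+1) = (k + 1)(k^2 + 5k + 8) = (k+1)((k+1)^2 + 3(k+1) + 4),
which is the closed form with r = k+1.
This completes the induction.

P(r) = r(r^2 + 3r + 4)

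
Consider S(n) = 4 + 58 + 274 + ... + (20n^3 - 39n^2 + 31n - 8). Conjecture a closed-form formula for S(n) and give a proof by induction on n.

S(n) = n(5n^3 - 3n^2 + n + 1)

We claim S(n) = n(5n^3 - 3n^2 + n + 1) for all n ≥ 1.
Base case (n = 1): S(1) = 4, and the closed form gives 4. They agree.
Inductive step: assume the claim holds for n = i, so S(i) = i(5i^3 - 3i^2 + i + 1).
Then S(i+1) = S(i) + (20i^3 + 21i^2 + 13i + 4) = (i(5i^3 - 3i^2 + i + 1)) + (20i^3 + 21i^2 + 13i + 4).
Simplifying, S(i+1) = (i + 1)(5i^3 + 12i^2 + 10i + 4) = (i+1)(5(i+1)^3 - 3(i+1)^2 + (i+1) + 1),
which is the closed form with n = i+1.
Hence, by induction on n, the claim holds for every n ≥ 1.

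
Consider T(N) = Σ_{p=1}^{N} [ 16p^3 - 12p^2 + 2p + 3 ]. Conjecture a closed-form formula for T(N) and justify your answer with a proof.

We claim T(N) = N(4N^3 + 4N^2 - N + 2) for all N ≥ 1.
When N = 1: T(1) = 9, and the closed form gives 9. They agree.
Suppose the result is true for N = p, so T(p) = p(4p^3 + 4p^2 - p + 2).
Then T(p+1) = T(p) + (16p^3 + 36p^2 + 26p + 9) = (p(4p^3 + 4p^2 - p + 2)) + (16p^3 + 36p^2 + 26p + 9).
Simplifying, T(p+1) = (p + 1)(4p^3 + 16p^2 + 19p + 9) = (p+1)(4(p+1)^3 + 4(p+1)^2 - (p+1) + 2),
which is the closed form with N = p+1.
By the principle of mathematical induction, the result holds for all N ≥ 1.

T(N) = N(4N^3 + 4N^2 - N + 2)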